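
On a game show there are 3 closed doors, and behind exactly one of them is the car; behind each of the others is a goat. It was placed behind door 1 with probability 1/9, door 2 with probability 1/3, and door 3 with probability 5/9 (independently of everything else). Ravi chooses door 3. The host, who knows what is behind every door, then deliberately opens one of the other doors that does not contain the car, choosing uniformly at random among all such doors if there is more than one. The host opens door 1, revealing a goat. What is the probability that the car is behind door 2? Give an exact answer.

Condition on the true location of the car.
If it is behind door 1 (prior 1/9): the host opened door 1, so this case is ruled out; weight (1/9)·0 = 0.
If it is behind door 2 (prior 1/3): the host has no choice, probability 1; weight (1/3)·1 = 1/3.
If it is behind door 3 (prior 5/9): the host has 2 equally likely choices, so probability 1/2; weight (5/9)·(1/2) = 5/18.
The weights sum to 11/18.
So P(the car behind door 2 | the host opened door 1) = (1/3) / (11/18) = 6/11.

6/11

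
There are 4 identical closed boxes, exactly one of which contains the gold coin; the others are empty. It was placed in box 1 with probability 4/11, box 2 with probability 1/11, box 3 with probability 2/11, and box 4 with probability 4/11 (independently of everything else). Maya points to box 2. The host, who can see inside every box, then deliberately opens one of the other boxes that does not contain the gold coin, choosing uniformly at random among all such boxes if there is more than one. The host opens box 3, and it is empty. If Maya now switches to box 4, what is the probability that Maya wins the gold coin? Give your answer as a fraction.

6/13

Consider each possible location of the gold coin in turn.
If it is in either of boxes 1 and 4 (prior 4/11 each): the host has 2 equally likely choices, so probability 1/2; weight (4/11)·(1/2) = 2/11 each.
If it is in box 2 (prior 1/11): the host has 3 equally likely choices, so probability 1/3; weight (1/11)·(1/3) = 1/33.
If it is in box 3 (prior 2/11): the host opened box 3, so this case is ruled out; weight (2/11)·0 = 0.
The weights sum to 13/33.
So P(the gold coin in box 4 | the host opened box 3) = (2/11) / (13/33) = 6/13.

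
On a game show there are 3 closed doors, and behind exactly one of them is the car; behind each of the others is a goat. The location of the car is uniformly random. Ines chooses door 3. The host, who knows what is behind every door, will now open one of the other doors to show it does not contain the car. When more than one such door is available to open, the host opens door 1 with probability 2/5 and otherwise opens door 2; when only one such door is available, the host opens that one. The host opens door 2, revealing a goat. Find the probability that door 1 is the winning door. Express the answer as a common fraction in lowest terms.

5/8

Condition on the true location of the car.
If it is behind door 1 (prior 1/3): only door 2 is available, probability 1; weight (1/3)·1 = 1/3.
If it is behind door 2 (prior 1/3): the host opened door 2, so this case is ruled out; weight (1/3)·0 = 0.
If it is behind door 3 (prior 1/3): door 1 is available but not opened, probability 3/5; weight (1/3)·(3/5) = 1/5.
The weights sum to 8/15.
So P(the car behind door 1 | the host opened door 2) = (1/3) / (8/15) = 5/8.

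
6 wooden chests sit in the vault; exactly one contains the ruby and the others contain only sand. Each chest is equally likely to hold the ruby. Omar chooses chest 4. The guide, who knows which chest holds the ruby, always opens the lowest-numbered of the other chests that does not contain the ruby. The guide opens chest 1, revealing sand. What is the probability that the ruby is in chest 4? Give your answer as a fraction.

Consider each possible location of the ruby in turn.
If it is in chest 1 (prior 1/6): the guide opened chest 1, so this case is ruled out; weight (1/6)·0 = 0.
If it is in any of chests 2, 3, 4, 5, and 6 (prior 1/6 each): chest 1 is the lowest-numbered option available, probability 1; weight (1/6)·1 = 1/6 each.
The weights sum to 5/6.
So P(the ruby in chest 4 | the guide opened chest 1) = (1/6) / (5/6) = 1/5.

1/5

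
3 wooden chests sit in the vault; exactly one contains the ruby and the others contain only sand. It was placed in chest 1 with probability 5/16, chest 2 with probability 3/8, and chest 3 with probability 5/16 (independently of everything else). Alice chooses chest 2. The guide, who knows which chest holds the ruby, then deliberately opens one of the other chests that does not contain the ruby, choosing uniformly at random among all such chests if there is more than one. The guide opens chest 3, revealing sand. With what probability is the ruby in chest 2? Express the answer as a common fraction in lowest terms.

3/8

Condition on the true location of the ruby.
If it is in chest 1 (prior 5/16): the guide has no choice, probability 1; weight (5/16)·1 = 5/16.
If it is in chest 2 (prior 3/8): the guide has 2 equally likely choices, so probability 1/2; weight (3/8)·(1/2) = 3/16.
If it is in chest 3 (prior 5/16): the guide opened chest 3, so this case is ruled out; weight (5/16)·0 = 0.
The weights sum to 1/2.
So P(the ruby in chest 2 | the guide opened chest 3) = (3/16) / (1/2) = 3/8.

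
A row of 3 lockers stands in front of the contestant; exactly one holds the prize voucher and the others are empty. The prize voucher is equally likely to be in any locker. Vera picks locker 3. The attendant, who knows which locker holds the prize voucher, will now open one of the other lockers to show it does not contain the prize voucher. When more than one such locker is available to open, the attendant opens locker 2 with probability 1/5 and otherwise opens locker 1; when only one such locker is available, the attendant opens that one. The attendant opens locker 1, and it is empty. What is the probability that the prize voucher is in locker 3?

Apply Bayes' rule, conditioning on where the prize voucher actually is.
If it is in locker 1 (prior 1/3): the attendant opened locker 1, so this case is ruled out; weight (1/3)·0 = 0.
If it is in locker 2 (prior 1/3): only locker 1 is available, probability 1; weight (1/3)·1 = 1/3.
If it is in locker 3 (prior 1/3): locker 2 is available but not opened, probability 4/5; weight (1/3)·(4/5) = 4/15.
The weights sum to 3/5.
So P(the prize voucher in locker 3 | the attendant opened locker 1) = (4/15) / (3/5) = 4/9.

4/9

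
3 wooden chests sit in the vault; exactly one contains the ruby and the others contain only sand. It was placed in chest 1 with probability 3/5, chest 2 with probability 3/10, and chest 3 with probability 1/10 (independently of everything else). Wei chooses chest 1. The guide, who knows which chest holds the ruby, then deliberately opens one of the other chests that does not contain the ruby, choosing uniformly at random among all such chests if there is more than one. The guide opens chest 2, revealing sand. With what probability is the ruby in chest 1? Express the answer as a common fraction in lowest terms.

3/4

Apply Bayes' rule, conditioning on where the ruby actually is.
If it is in chest 1 (prior 3/5): the guide has 2 equally likely choices, so probability 1/2; weight (3/5)·(1/2) = 3/10.
If it is in chest 2 (prior 3/10): the guide opened chest 2, so this case is ruled out; weight (3/10)·0 = 0.
If it is in chest 3 (prior 1/10): the guide has no choice, probability 1; weight (1/10)·1 = 1/10.
The weights sum to 2/5.
So P(the ruby in chest 1 | the guide opened chest 2) = (3/10) / (2/5) = 3/4.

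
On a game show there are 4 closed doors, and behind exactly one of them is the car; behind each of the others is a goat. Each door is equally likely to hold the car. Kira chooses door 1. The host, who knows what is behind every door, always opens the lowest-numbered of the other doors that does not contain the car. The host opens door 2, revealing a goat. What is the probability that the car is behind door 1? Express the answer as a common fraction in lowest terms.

Consider each possible location of the car in turn.
If it is behind any of doors 1, 3, and 4 (prior 1/4 each): door 2 is the lowest-numbered option available, probability 1; weight (1/4)·1 = 1/4 each.
If it is behind door 2 (prior 1/4): the host opened door 2, so this case is ruled out; weight (1/4)·0 = 0.
The weights sum to 3/4.
So P(the car behind door 1 | the host opened door 2) = (1/4) / (3/4) = 1/3.

1/3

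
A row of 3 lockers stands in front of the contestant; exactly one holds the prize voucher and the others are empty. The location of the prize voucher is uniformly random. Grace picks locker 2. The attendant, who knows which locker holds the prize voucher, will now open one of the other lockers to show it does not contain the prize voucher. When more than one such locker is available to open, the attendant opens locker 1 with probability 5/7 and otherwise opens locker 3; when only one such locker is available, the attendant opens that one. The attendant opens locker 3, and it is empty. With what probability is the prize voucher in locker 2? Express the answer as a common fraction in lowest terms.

Consider each possible location of the prize voucher in turn.
If it is in locker 1 (prior 1/3): only locker 3 is available, probability 1; weight (1/3)·1 = 1/3.
If it is in locker 2 (prior 1/3): locker 1 is available but not opened, probability 2/7; weight (1/3)·(2/7) = 2/21.
If it is in locker 3 (prior 1/3): the attendant opened locker 3, so this case is ruled out; weight (1/3)·0 = 0.
The weights sum to 3/7.
So P(the prize voucher in locker 2 | the attendant opened locker 3) = (2/21) / (3/7) = 2/9.

2/9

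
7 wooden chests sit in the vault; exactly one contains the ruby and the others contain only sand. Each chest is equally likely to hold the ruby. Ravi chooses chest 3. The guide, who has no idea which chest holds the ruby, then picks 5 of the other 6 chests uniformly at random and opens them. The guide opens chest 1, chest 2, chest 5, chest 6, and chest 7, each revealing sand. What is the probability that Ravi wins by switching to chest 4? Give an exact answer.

Because the guide chose which chests to open without knowing where the ruby is, the choice is independent of the prize location. Learning that none of the 5 opened chests holds the ruby simply rules out those 5 locations and leaves the remaining 2 chests still equally likely by symmetry.
So P(the ruby in chest 4) = 1/2.

1/2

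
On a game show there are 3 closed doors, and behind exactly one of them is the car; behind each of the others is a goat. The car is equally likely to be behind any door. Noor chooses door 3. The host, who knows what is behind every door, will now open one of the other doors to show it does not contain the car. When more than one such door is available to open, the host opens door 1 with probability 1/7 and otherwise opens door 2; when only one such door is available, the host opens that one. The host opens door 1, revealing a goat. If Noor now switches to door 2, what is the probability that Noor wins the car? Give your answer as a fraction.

Consider each possible location of the car in turn.
If it is behind door 1 (prior 1/3): the host opened door 1, so this case is ruled out; weight (1/3)·0 = 0.
If it is behind door 2 (prior 1/3): only door 1 is available, probability 1; weight (1/3)·1 = 1/3.
If it is behind door 3 (prior 1/3): door 1 is available, opened with probability 1/7; weight (1/3)·(1/7) = 1/21.
The weights sum to 8/21.
So P(the car behind door 2 | the host opened door 1) = (1/3) / (8/21) = 7/8.

7/8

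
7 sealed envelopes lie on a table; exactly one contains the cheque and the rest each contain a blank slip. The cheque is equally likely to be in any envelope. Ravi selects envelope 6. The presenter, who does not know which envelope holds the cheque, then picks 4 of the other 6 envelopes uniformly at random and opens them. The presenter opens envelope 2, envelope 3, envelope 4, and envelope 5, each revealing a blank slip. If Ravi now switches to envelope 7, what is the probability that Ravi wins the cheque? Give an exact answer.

Because the presenter chose which envelopes to open without knowing where the cheque is, the choice is independent of the prize location. Learning that none of the 4 opened envelopes holds the cheque simply rules out those 4 locations and leaves the remaining 3 envelopes still equally likely by symmetry.
So P(the cheque in envelope 7) = 1/3.

1/3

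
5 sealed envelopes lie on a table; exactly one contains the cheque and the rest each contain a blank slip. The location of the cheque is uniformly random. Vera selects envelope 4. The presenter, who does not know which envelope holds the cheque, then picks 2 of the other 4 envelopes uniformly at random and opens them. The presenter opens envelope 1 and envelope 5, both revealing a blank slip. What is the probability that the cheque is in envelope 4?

1/3

Because the presenter chose which envelopes to open without knowing where the cheque is, the choice is independent of the prize location. Learning that none of the 2 opened envelopes holds the cheque simply rules out those 2 locations and leaves the remaining 3 envelopes still equally likely by symmetry.
So P(the cheque in envelope 4) = 1/3.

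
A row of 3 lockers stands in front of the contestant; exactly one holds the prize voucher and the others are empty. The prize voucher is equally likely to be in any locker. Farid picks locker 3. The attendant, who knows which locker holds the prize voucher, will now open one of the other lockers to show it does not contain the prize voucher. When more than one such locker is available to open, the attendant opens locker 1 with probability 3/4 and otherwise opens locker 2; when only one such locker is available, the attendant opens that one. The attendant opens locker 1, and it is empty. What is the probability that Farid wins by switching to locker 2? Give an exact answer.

Condition on the true location of the prize voucher.
If it is in locker 1 (prior 1/3): the attendant opened locker 1, so this case is ruled out; weight (1/3)·0 = 0.
If it is in locker 2 (prior 1/3): only locker 1 is available, probability 1; weight (1/3)·1 = 1/3.
If it is in locker 3 (prior 1/3): locker 1 is available, opened with probability 3/4; weight (1/3)·(3/4) = 1/4.
The weights sum to 7/12.
So P(the prize voucher in locker 2 | the attendant opened locker 1) = (1/3) / (7/12) = 4/7.

4/7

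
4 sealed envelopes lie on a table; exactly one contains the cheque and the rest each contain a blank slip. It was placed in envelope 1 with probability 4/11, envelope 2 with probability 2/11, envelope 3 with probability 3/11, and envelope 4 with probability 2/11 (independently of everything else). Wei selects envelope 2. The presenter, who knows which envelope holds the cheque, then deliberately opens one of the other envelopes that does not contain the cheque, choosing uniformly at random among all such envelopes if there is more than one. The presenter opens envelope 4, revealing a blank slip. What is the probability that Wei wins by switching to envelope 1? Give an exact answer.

Condition on the true location of the cheque.
If it is in envelope 1 (prior 4/11): the presenter has 2 equally likely choices, so probability 1/2; weight (4/11)·(1/2) = 2/11.
If it is in envelope 2 (prior 2/11): the presenter has 3 equally likely choices, so probability 1/3; weight (2/11)·(1/3) = 2/33.
If it is in envelope 3 (prior 3/11): the presenter has 2 equally likely choices, so probability 1/2; weight (3/11)·(1/2) = 3/22.
If it is in envelope 4 (prior 2/11): the presenter opened envelope 4, so this case is ruled out; weight (2/11)·0 = 0.
The weights sum to 25/66.
So P(the cheque in envelope 1 | the presenter opened envelope 4) = (2/11) / (25/66) = 12/25.

12/25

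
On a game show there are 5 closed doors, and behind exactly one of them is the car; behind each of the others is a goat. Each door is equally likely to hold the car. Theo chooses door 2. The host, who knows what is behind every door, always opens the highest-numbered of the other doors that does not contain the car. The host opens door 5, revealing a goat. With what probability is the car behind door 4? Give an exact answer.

Condition on the true location of the car.
If it is behind any of doors 1, 2, 3, and 4 (prior 1/5 each): door 5 is the highest-numbered option available, probability 1; weight (1/5)·1 = 1/5 each.
If it is behind door 5 (prior 1/5): the host opened door 5, so this case is ruled out; weight (1/5)·0 = 0.
The weights sum to 4/5.
So P(the car behind door 4 | the host opened door 5) = (1/5) / (4/5) = 1/4.

1/4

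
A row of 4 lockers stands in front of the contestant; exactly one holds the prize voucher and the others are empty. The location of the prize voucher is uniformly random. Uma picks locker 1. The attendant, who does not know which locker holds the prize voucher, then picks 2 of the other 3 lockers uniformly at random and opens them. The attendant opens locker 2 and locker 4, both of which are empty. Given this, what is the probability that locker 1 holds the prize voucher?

Apply Bayes' rule, conditioning on where the prize voucher actually is.
If it is in either of lockers 1 and 3 (prior 1/4 each): the attendant picks exactly this set with probability 1/3 regardless, and none is the prize; weight (1/4)·(1/3) = 1/12 each.
If it is in either of lockers 2 and 4 (prior 1/4 each): that locker was opened and seen not to hold the prize — ruled out; weight (1/4)·0 = 0 each.
The weights sum to 1/6.
So P(the prize voucher in locker 1 | the attendant opened locker 2 and locker 4) = (1/12) / (1/6) = 1/2.

1/2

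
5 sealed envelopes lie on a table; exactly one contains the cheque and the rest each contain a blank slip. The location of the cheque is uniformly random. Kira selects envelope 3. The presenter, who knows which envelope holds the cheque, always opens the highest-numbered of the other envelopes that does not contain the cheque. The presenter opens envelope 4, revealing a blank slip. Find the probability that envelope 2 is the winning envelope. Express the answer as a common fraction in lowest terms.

Condition on the true location of the cheque.
If it is in any of envelopes 1, 2, and 3 (prior 1/5 each): the presenter would have opened envelope 5 instead, probability 0; weight (1/5)·0 = 0 each.
If it is in envelope 4 (prior 1/5): the presenter opened envelope 4, so this case is ruled out; weight (1/5)·0 = 0.
If it is in envelope 5 (prior 1/5): envelope 4 is the highest-numbered option available, probability 1; weight (1/5)·1 = 1/5.
The weights sum to 1/5.
So P(the cheque in envelope 2 | the presenter opened envelope 4) = 0 / (1/5) = 0.

0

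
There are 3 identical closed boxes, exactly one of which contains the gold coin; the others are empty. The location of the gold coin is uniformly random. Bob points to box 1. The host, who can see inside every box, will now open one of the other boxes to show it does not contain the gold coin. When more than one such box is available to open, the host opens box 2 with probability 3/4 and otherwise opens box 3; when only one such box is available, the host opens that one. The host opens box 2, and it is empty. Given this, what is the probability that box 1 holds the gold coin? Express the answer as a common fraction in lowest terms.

Apply Bayes' rule, conditioning on where the gold coin actually is.
If it is in box 1 (prior 1/3): box 2 is available, opened with probability 3/4; weight (1/3)·(3/4) = 1/4.
If it is in box 2 (prior 1/3): the host opened box 2, so this case is ruled out; weight (1/3)·0 = 0.
If it is in box 3 (prior 1/3): only box 2 is available, probability 1; weight (1/3)·1 = 1/3.
The weights sum to 7/12.
So P(the gold coin in box 1 | the host opened box 2) = (1/4) / (7/12) = 3/7.

3/7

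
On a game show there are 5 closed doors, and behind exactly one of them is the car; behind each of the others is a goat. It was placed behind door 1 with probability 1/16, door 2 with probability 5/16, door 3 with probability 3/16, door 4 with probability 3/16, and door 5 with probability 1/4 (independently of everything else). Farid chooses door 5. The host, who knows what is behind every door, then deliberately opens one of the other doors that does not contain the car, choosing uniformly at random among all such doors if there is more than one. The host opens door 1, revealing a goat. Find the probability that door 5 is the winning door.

Consider each possible location of the car in turn.
If it is behind door 1 (prior 1/16): the host opened door 1, so this case is ruled out; weight (1/16)·0 = 0.
If it is behind door 2 (prior 5/16): the host has 3 equally likely choices, so probability 1/3; weight (5/16)·(1/3) = 5/48.
If it is behind either of doors 3 and 4 (prior 3/16 each): the host has 3 equally likely choices, so probability 1/3; weight (3/16)·(1/3) = 1/16 each.
If it is behind door 5 (prior 1/4): the host has 4 equally likely choices, so probability 1/4; weight (1/4)·(1/4) = 1/16.
The weights sum to 7/24.
So P(the car behind door 5 | the host opened door 1) = (1/16) / (7/24) = 3/14.

3/14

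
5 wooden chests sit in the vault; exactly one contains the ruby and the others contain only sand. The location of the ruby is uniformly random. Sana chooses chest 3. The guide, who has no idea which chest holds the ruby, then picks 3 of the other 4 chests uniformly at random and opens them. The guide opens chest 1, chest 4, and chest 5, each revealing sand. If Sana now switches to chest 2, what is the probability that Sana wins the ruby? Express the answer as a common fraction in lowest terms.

1/2

Consider each possible location of the ruby in turn.
If it is in any of chests 1, 4, and 5 (prior 1/5 each): that chest was opened and seen not to hold the prize — ruled out; weight (1/5)·0 = 0 each.
If it is in either of chests 2 and 3 (prior 1/5 each): the guide picks exactly this set with probability 1/4 regardless, and none is the prize; weight (1/5)·(1/4) = 1/20 each.
The weights sum to 1/10.
So P(the ruby in chest 2 | the guide opened chest 1, chest 4, and chest 5) = (1/20) / (1/10) = 1/2.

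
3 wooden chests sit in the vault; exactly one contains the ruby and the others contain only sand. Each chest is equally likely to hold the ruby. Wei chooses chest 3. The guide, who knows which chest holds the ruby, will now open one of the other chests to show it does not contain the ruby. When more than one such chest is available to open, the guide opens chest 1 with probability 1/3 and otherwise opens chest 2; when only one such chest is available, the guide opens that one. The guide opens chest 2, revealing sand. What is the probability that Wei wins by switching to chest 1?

3/5

Condition on the true location of the ruby.
If it is in chest 1 (prior 1/3): only chest 2 is available, probability 1; weight (1/3)·1 = 1/3.
If it is in chest 2 (prior 1/3): the guide opened chest 2, so this case is ruled out; weight (1/3)·0 = 0.
If it is in chest 3 (prior 1/3): chest 1 is available but not opened, probability 2/3; weight (1/3)·(2/3) = 2/9.
The weights sum to 5/9.
So P(the ruby in chest 1 | the guide opened chest 2) = (1/3) / (5/9) = 3/5.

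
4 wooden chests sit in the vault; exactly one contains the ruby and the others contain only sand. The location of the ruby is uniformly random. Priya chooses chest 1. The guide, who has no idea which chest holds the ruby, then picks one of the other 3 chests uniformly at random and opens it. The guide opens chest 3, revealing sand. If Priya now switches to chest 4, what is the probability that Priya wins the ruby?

1/3

Because the guide chose which chest to open without knowing where the ruby is, the choice is independent of the prize location. Learning that chest 3 does not hold the ruby simply rules out that one location and leaves the remaining 3 chests still equally likely by symmetry.
So P(the ruby in chest 4) = 1/3.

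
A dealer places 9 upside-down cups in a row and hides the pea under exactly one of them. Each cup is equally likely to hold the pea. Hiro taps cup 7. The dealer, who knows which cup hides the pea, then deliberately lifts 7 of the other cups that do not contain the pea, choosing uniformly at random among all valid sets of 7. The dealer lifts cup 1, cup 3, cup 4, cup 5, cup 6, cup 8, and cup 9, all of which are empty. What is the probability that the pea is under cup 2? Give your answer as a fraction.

Apply Bayes' rule, conditioning on where the pea actually is.
If it is under any of cups 1, 3, 4, 5, 6, 8, and 9 (prior 1/9 each): that cup was opened and seen not to hold the prize — ruled out; weight (1/9)·0 = 0 each.
If it is under cup 2 (prior 1/9): the dealer has no choice, probability 1; weight (1/9)·1 = 1/9.
If it is under cup 7 (prior 1/9): the dealer has 8 equally likely choices, so probability 1/8; weight (1/9)·(1/8) = 1/72.
The weights sum to 1/8.
So P(the pea under cup 2 | the dealer opened cup 1, cup 3, cup 4, cup 5, cup 6, cup 8, and cup 9) = (1/9) / (1/8) = 8/9.

8/9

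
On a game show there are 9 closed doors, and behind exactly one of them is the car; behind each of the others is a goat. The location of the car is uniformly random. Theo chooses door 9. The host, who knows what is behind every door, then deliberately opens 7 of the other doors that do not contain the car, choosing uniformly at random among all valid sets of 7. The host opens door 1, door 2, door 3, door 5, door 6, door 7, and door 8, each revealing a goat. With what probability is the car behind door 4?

8/9

Consider each possible location of the car in turn.
If it is behind any of doors 1, 2, 3, 5, 6, 7, and 8 (prior 1/9 each): that door was opened and seen not to hold the prize — ruled out; weight (1/9)·0 = 0 each.
If it is behind door 4 (prior 1/9): the host has no choice, probability 1; weight (1/9)·1 = 1/9.
If it is behind door 9 (prior 1/9): the host has 8 equally likely choices, so probability 1/8; weight (1/9)·(1/8) = 1/72.
The weights sum to 1/8.
So P(the car behind door 4 | the host opened door 1, door 2, door 3, door 5, door 6, door 7, and door 8) = (1/9) / (1/8) = 8/9.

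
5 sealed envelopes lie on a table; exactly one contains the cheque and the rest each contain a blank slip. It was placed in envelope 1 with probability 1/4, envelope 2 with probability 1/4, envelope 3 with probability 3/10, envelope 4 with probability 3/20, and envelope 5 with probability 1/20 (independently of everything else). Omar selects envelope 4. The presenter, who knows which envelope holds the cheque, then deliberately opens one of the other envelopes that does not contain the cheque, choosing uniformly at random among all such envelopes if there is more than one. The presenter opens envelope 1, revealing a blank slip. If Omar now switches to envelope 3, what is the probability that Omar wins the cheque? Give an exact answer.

Condition on the true location of the cheque.
If it is in envelope 1 (prior 1/4): the presenter opened envelope 1, so this case is ruled out; weight (1/4)·0 = 0.
If it is in envelope 2 (prior 1/4): the presenter has 3 equally likely choices, so probability 1/3; weight (1/4)·(1/3) = 1/12.
If it is in envelope 3 (prior 3/10): the presenter has 3 equally likely choices, so probability 1/3; weight (3/10)·(1/3) = 1/10.
If it is in envelope 4 (prior 3/20): the presenter has 4 equally likely choices, so probability 1/4; weight (3/20)·(1/4) = 3/80.
If it is in envelope 5 (prior 1/20): the presenter has 3 equally likely choices, so probability 1/3; weight (1/20)·(1/3) = 1/60.
The weights sum to 19/80.
So P(the cheque in envelope 3 | the presenter opened envelope 1) = (1/10) / (19/80) = 8/19.

8/19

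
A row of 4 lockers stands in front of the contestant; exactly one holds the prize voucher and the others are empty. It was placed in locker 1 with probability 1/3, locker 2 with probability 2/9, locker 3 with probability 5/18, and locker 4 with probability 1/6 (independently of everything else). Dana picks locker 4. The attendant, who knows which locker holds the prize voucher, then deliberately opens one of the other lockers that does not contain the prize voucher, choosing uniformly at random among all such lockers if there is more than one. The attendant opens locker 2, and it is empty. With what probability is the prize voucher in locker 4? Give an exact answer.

2/13

Consider each possible location of the prize voucher in turn.
If it is in locker 1 (prior 1/3): the attendant has 2 equally likely choices, so probability 1/2; weight (1/3)·(1/2) = 1/6.
If it is in locker 2 (prior 2/9): the attendant opened locker 2, so this case is ruled out; weight (2/9)·0 = 0.
If it is in locker 3 (prior 5/18): the attendant has 2 equally likely choices, so probability 1/2; weight (5/18)·(1/2) = 5/36.
If it is in locker 4 (prior 1/6): the attendant has 3 equally likely choices, so probability 1/3; weight (1/6)·(1/3) = 1/18.
The weights sum to 13/36.
So P(the prize voucher in locker 4 | the attendant opened locker 2) = (1/18) / (13/36) = 2/13.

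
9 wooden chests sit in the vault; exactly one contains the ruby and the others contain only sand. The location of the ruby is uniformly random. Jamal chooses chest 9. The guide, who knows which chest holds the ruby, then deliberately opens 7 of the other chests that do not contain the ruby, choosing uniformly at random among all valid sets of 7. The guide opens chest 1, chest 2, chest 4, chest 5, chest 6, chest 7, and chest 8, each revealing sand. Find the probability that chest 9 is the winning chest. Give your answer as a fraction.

Consider each possible location of the ruby in turn.
If it is in any of chests 1, 2, 4, 5, 6, 7, and 8 (prior 1/9 each): that chest was opened and seen not to hold the prize — ruled out; weight (1/9)·0 = 0 each.
If it is in chest 3 (prior 1/9): the guide has no choice, probability 1; weight (1/9)·1 = 1/9.
If it is in chest 9 (prior 1/9): the guide has 8 equally likely choices, so probability 1/8; weight (1/9)·(1/8) = 1/72.
The weights sum to 1/8.
So P(the ruby in chest 9 | the guide opened chest 1, chest 2, chest 4, chest 5, chest 6, chest 7, and chest 8) = (1/72) / (1/8) = 1/9.

1/9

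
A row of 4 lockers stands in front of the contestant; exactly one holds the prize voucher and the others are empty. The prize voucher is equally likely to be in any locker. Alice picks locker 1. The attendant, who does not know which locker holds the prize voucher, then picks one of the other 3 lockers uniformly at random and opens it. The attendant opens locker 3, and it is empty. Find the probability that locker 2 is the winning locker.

Because the attendant chose which locker to open without knowing where the prize voucher is, the choice is independent of the prize location. Learning that locker 3 does not hold the prize voucher simply rules out that one location and leaves the remaining 3 lockers still equally likely by symmetry.
So P(the prize voucher in locker 2) = 1/3.

1/3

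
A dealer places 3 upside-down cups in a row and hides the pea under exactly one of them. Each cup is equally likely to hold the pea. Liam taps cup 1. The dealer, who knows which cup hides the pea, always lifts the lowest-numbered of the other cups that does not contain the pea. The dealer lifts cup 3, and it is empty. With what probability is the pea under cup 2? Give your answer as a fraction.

Consider each possible location of the pea in turn.
If it is under cup 1 (prior 1/3): the dealer would have opened cup 2 instead, probability 0; weight (1/3)·0 = 0.
If it is under cup 2 (prior 1/3): cup 3 is the lowest-numbered option available, probability 1; weight (1/3)·1 = 1/3.
If it is under cup 3 (prior 1/3): the dealer opened cup 3, so this case is ruled out; weight (1/3)·0 = 0.
The weights sum to 1/3.
So P(the pea under cup 2 | the dealer opened cup 3) = (1/3) / (1/3) = 1.

1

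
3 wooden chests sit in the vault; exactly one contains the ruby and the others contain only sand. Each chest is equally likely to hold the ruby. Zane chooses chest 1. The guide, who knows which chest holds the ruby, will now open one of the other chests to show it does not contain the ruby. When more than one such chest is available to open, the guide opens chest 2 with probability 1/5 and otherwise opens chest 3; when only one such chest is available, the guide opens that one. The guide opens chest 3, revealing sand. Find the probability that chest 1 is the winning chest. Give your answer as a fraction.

4/9

Apply Bayes' rule, conditioning on where the ruby actually is.
If it is in chest 1 (prior 1/3): chest 2 is available but not opened, probability 4/5; weight (1/3)·(4/5) = 4/15.
If it is in chest 2 (prior 1/3): only chest 3 is available, probability 1; weight (1/3)·1 = 1/3.
If it is in chest 3 (prior 1/3): the guide opened chest 3, so this case is ruled out; weight (1/3)·0 = 0.
The weights sum to 3/5.
So P(the ruby in chest 1 | the guide opened chest 3) = (4/15) / (3/5) = 4/9.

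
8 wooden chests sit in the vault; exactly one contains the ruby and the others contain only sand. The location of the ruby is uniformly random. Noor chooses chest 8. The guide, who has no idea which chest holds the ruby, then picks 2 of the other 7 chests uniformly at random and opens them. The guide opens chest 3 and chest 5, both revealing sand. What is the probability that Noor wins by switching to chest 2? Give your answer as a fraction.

Condition on the true location of the ruby.
If it is in any of chests 1, 2, 4, 6, 7, and 8 (prior 1/8 each): the guide picks exactly this set with probability 1/21 regardless, and none is the prize; weight (1/8)·(1/21) = 1/168 each.
If it is in either of chests 3 and 5 (prior 1/8 each): that chest was opened and seen not to hold the prize — ruled out; weight (1/8)·0 = 0 each.
The weights sum to 1/28.
So P(the ruby in chest 2 | the guide opened chest 3 and chest 5) = (1/168) / (1/28) = 1/6.

1/6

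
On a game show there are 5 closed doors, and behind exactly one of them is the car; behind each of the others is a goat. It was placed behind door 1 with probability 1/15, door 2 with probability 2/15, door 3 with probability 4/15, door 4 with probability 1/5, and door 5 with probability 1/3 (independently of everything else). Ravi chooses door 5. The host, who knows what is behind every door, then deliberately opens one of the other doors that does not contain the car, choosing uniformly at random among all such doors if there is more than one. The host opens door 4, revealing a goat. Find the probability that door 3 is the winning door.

Consider each possible location of the car in turn.
If it is behind door 1 (prior 1/15): the host has 3 equally likely choices, so probability 1/3; weight (1/15)·(1/3) = 1/45.
If it is behind door 2 (prior 2/15): the host has 3 equally likely choices, so probability 1/3; weight (2/15)·(1/3) = 2/45.
If it is behind door 3 (prior 4/15): the host has 3 equally likely choices, so probability 1/3; weight (4/15)·(1/3) = 4/45.
If it is behind door 4 (prior 1/5): the host opened door 4, so this case is ruled out; weight (1/5)·0 = 0.
If it is behind door 5 (prior 1/3): the host has 4 equally likely choices, so probability 1/4; weight (1/3)·(1/4) = 1/12.
The weights sum to 43/180.
So P(the car behind door 3 | the host opened door 4) = (4/45) / (43/180) = 16/43.

16/43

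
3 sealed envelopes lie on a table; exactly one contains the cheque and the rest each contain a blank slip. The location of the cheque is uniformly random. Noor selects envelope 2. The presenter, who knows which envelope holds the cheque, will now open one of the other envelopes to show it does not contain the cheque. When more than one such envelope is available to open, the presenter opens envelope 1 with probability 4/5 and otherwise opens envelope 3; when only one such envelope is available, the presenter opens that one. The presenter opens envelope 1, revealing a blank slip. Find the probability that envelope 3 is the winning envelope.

5/9

Condition on the true location of the cheque.
If it is in envelope 1 (prior 1/3): the presenter opened envelope 1, so this case is ruled out; weight (1/3)·0 = 0.
If it is in envelope 2 (prior 1/3): envelope 1 is available, opened with probability 4/5; weight (1/3)·(4/5) = 4/15.
If it is in envelope 3 (prior 1/3): only envelope 1 is available, probability 1; weight (1/3)·1 = 1/3.
The weights sum to 3/5.
So P(the cheque in envelope 3 | the presenter opened envelope 1) = (1/3) / (3/5) = 5/9.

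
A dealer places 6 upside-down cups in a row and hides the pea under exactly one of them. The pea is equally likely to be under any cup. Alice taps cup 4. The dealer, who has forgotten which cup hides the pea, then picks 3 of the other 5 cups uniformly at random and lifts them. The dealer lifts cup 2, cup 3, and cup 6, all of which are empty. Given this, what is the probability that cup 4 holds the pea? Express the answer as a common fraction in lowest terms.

1/3

Apply Bayes' rule, conditioning on where the pea actually is.
If it is under any of cups 1, 4, and 5 (prior 1/6 each): the dealer picks exactly this set with probability 1/10 regardless, and none is the prize; weight (1/6)·(1/10) = 1/60 each.
If it is under any of cups 2, 3, and 6 (prior 1/6 each): that cup was opened and seen not to hold the prize — ruled out; weight (1/6)·0 = 0 each.
The weights sum to 1/20.
So P(the pea under cup 4 | the dealer opened cup 2, cup 3, and cup 6) = (1/60) / (1/20) = 1/3.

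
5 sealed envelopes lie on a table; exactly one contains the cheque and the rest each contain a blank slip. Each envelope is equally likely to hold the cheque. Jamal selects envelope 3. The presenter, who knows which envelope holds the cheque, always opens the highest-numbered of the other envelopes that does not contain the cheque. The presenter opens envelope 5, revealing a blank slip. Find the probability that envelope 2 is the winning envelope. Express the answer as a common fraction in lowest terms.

1/4

Apply Bayes' rule, conditioning on where the cheque actually is.
If it is in any of envelopes 1, 2, 3, and 4 (prior 1/5 each): envelope 5 is the highest-numbered option available, probability 1; weight (1/5)·1 = 1/5 each.
If it is in envelope 5 (prior 1/5): the presenter opened envelope 5, so this case is ruled out; weight (1/5)·0 = 0.
The weights sum to 4/5.
So P(the cheque in envelope 2 | the presenter opened envelope 5) = (1/5) / (4/5) = 1/4.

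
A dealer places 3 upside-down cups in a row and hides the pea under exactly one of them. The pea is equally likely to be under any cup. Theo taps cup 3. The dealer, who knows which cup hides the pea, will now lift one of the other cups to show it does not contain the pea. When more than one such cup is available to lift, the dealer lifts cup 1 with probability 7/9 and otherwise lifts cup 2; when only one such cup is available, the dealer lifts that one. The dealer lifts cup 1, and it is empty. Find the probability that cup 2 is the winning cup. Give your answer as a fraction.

Apply Bayes' rule, conditioning on where the pea actually is.
If it is under cup 1 (prior 1/3): the dealer opened cup 1, so this case is ruled out; weight (1/3)·0 = 0.
If it is under cup 2 (prior 1/3): only cup 1 is available, probability 1; weight (1/3)·1 = 1/3.
If it is under cup 3 (prior 1/3): cup 1 is available, opened with probability 7/9; weight (1/3)·(7/9) = 7/27.
The weights sum to 16/27.
So P(the pea under cup 2 | the dealer opened cup 1) = (1/3) / (16/27) = 9/16.

9/16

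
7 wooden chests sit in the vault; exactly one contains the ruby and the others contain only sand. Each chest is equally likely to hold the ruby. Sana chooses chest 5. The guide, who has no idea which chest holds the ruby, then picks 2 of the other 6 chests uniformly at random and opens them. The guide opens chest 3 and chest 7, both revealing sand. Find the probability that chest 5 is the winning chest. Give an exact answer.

Consider each possible location of the ruby in turn.
If it is in any of chests 1, 2, 4, 5, and 6 (prior 1/7 each): the guide picks exactly this set with probability 1/15 regardless, and none is the prize; weight (1/7)·(1/15) = 1/105 each.
If it is in either of chests 3 and 7 (prior 1/7 each): that chest was opened and seen not to hold the prize — ruled out; weight (1/7)·0 = 0 each.
The weights sum to 1/21.
So P(the ruby in chest 5 | the guide opened chest 3 and chest 7) = (1/105) / (1/21) = 1/5.

1/5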